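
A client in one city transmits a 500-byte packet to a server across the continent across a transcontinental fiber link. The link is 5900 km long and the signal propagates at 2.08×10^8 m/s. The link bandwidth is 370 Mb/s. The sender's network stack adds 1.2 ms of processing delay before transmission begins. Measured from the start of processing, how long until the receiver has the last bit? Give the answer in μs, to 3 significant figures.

29600 μs

L = 500 × 8 = 4000 bits.
Transmission delay = L/R = 4000 / 370000000 = 10.8108 μs.
Propagation delay = d/s = 5900000 m / 208000000 m/s = 28365.4 μs.
Plus processing delay 1.2 ms = 1200 μs.
Total = 29600 μs.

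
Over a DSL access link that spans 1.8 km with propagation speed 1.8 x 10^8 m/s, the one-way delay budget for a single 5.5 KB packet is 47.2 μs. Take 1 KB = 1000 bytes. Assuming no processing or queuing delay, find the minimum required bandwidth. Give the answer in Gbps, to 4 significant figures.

1.183 Gbps

L = 44000 bits.
Propagation delay = 1800 / 180000000 = 10 μs.
Transmission budget = 47.2 − 10 = 37.2 μs.
R ≥ L / t_tx = 44000 bits / 3.72e-05 s = 1.183 Gbps.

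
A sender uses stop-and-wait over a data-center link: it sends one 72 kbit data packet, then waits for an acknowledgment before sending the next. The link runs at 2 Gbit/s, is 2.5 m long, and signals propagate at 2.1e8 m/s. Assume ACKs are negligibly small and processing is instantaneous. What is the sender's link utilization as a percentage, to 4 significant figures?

t_tx = L/R = 72000/2000000000 = 3.6e-05 s.
t_prop = 2.5/210000000 = 1.19048e-08 s; RTT = 2.38095e-08 s.
Cycle = t_tx + RTT = 3.60238e-05 s.
Utilization = t_tx / cycle = 3.6e-05/3.60238e-05 = 99.93 %.

99.93 %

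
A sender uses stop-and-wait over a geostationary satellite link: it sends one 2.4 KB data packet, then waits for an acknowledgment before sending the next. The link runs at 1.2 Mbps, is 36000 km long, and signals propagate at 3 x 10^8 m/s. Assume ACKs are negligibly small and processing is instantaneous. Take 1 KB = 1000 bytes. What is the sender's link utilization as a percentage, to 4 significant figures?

t_tx = L/R = 19200/1200000 = 0.016 s.
t_prop = 36000000/300000000 = 0.12 s; RTT = 0.24 s.
Cycle = t_tx + RTT = 0.256 s.
Utilization = t_tx / cycle = 0.016/0.256 = 6.250 %.

6.250 %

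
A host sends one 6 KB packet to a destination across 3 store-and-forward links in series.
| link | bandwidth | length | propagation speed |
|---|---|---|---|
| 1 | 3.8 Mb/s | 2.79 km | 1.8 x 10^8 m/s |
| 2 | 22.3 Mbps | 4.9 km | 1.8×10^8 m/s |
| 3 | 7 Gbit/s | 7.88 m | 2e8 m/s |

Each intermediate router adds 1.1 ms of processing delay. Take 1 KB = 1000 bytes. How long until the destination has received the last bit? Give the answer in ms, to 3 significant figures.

17.0 ms

L = 48000 bits.
Transmission delays (L/R per hop): 12.6316, 2.15247, 0.00685714 ms; sum = 14.7909 ms.
Propagation delays (d/s per hop): 0.0155, 0.0272222, 3.94e-05 ms; sum = 0.0427616 ms.
Processing at 2 router(s): 2 × 1.1 ms = 2.2 ms.
End-to-end = 17.0 ms.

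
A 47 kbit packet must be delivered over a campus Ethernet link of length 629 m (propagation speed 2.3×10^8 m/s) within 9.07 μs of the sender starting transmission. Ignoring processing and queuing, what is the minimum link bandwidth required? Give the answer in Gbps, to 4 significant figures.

7.419 Gbps

Propagation delay = 629 / 2.3e+08 = 2.73478 μs.
Transmission budget = 9.07 − 2.73478 = 6.33522 μs.
R ≥ L / t_tx = 47000 bits / 6.33522e-06 s = 7.419 Gbps.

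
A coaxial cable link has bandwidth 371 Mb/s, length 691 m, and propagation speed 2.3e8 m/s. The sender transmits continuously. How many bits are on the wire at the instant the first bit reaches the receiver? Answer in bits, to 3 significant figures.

1110 bits

Propagation delay = 691 / 2.3e+08 = 3.00435e-06 s.
BDP = R × t_prop = 371000000 × 3.00435e-06 = 1114.61 bits.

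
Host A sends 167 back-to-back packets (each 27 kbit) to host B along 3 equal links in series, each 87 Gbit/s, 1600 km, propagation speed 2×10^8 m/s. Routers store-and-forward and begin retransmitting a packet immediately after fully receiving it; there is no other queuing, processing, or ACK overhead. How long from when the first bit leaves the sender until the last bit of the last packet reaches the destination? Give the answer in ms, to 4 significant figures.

Per-hop transmission t_tx = L/R = 27000/87000000000 = 0.000310345 ms.
Per-hop propagation t_prop = 1600000/200000000 = 8 ms.
Pipeline fill: first packet needs 3·t_tx to clear all hops; remaining 166 packets each add one t_tx.
Total = (3+167-1)·t_tx + 3·t_prop = 169·0.000310345 + 3·8 = 24.05 ms.

24.05 ms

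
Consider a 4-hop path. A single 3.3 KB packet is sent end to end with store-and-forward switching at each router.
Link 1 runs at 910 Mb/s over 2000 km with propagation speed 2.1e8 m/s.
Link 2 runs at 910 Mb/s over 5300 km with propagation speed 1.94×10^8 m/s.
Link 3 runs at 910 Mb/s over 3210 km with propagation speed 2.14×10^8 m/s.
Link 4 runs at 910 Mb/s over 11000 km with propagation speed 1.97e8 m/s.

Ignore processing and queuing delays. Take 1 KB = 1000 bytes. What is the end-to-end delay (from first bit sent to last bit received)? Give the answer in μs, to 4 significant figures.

107800 μs

L = 26400 bits.
Transmission delay per hop = L/R = 26400/910000000 = 29.011 μs; 4 hops → 116.044 μs.
Propagation delays (d/s per hop): 9523.81, 27319.6, 15000, 55837.6 μs; sum = 107681 μs.
End-to-end = 107800 μs.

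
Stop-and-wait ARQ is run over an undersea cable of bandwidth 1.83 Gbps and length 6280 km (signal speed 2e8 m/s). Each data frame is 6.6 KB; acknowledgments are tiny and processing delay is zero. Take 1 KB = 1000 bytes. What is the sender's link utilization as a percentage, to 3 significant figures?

t_tx = L/R = 52800/1830000000 = 2.88525e-05 s.
t_prop = 6280000/200000000 = 0.0314 s; RTT = 0.0628 s.
Cycle = t_tx + RTT = 0.0628289 s.
Utilization = t_tx / cycle = 2.88525e-05/0.0628289 = 0.0459 %.

0.0459 %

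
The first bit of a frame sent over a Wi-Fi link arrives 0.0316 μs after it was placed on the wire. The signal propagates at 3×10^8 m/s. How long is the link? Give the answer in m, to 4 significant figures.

9.480 m

d = s × t_prop = 300000000 × 3.16e-08 = 9.480 m.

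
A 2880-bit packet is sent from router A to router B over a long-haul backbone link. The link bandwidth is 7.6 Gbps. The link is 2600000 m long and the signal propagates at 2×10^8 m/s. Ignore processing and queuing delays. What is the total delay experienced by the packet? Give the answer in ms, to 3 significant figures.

13.0 ms

Transmission delay = L/R = 2880 / 7600000000 = 0.000378947 ms.
Propagation delay = d/s = 2600000 m / 200000000 m/s = 13 ms.
Total = 13.0 ms.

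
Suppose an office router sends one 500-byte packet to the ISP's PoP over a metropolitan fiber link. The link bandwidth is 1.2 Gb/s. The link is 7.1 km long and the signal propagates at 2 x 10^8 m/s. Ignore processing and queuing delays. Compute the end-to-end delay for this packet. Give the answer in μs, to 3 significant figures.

38.8 μs

L = 500 × 8 = 4000 bits.
Transmission delay = L/R = 4000 / 1200000000 = 3.33333 μs.
Propagation delay = d/s = 7100 m / 200000000 m/s = 35.5 μs.
Total = 38.8 μs.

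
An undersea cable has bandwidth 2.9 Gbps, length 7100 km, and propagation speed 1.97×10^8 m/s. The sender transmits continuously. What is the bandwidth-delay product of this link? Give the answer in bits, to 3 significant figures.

Propagation delay = 7100000 / 197000000 = 0.0360406 s.
BDP = R × t_prop = 2900000000 × 0.0360406 = 104518000 bits.

105000000 bits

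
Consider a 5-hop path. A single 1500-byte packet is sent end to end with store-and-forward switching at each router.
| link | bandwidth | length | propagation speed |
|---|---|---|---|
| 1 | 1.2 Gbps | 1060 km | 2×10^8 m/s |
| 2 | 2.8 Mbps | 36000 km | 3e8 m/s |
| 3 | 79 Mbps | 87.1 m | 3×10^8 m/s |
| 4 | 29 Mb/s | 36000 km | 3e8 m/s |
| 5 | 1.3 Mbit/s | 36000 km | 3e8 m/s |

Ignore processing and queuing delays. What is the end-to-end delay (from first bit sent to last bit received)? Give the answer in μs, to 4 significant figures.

379400 μs

L = 1500 × 8 = 12000 bits.
Transmission delays (L/R per hop): 10, 4285.71, 151.899, 413.793, 9230.77 μs; sum = 14092.2 μs.
Propagation delays (d/s per hop): 5300, 120000, 0.290333, 120000, 120000 μs; sum = 365300 μs.
End-to-end = 379400 μs.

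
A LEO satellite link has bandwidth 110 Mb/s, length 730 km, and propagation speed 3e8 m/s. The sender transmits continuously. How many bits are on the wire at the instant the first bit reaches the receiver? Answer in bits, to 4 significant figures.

Propagation delay = 730000 / 300000000 = 0.00243333 s.
BDP = R × t_prop = 110000000 × 0.00243333 = 267667 bits.

267700 bits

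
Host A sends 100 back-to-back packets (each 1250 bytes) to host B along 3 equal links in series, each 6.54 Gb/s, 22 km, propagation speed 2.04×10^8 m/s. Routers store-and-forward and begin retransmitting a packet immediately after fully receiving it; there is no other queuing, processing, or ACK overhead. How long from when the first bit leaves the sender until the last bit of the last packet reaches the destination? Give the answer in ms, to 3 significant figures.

Per-hop transmission t_tx = L/R = 10000/6540000000 = 0.00152905 ms.
Per-hop propagation t_prop = 22000/204000000 = 0.107843 ms.
Pipeline fill: first packet needs 3·t_tx to clear all hops; remaining 99 packets each add one t_tx.
Total = (3+100-1)·t_tx + 3·t_prop = 102·0.00152905 + 3·0.107843 = 0.479 ms.

0.479 ms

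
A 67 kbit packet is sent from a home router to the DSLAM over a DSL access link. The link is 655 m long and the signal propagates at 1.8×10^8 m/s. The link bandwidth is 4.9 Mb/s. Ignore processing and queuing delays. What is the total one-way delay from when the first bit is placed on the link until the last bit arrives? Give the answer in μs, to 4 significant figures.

L = 67000 bits.
Transmission delay = L/R = 67000 / 4900000 = 13673.5 μs.
Propagation delay = d/s = 655 m / 180000000 m/s = 3.63889 μs.
Total = 13680 μs.

13680 μs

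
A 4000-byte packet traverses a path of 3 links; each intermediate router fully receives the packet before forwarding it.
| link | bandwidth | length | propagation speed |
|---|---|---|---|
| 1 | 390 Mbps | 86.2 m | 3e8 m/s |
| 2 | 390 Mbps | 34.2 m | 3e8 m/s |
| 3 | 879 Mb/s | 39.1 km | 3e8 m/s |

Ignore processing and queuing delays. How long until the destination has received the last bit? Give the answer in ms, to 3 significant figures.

0.331 ms

L = 4000 × 8 = 32000 bits.
Transmission delays (L/R per hop): 0.0820513, 0.0820513, 0.036405 ms; sum = 0.200508 ms.
Propagation delays (d/s per hop): 0.000287333, 0.000114, 0.130333 ms; sum = 0.130735 ms.
End-to-end = 0.331 ms.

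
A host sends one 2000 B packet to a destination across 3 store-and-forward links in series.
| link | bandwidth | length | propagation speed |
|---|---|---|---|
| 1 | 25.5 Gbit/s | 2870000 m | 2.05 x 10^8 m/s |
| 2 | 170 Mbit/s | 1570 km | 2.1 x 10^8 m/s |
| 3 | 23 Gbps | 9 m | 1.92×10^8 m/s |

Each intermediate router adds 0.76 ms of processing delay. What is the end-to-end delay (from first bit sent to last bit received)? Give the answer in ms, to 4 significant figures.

L = 2000 × 8 = 16000 bits.
Transmission delays (L/R per hop): 0.000627451, 0.0941176, 0.000695652 ms; sum = 0.0954408 ms.
Propagation delays (d/s per hop): 14, 7.47619, 4.6875e-05 ms; sum = 21.4762 ms.
Processing at 2 router(s): 2 × 0.76 ms = 1.52 ms.
End-to-end = 23.09 ms.

23.09 ms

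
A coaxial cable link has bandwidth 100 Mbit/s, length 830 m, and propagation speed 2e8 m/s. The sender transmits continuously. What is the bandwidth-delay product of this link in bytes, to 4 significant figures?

Propagation delay = 830 / 200000000 = 4.15e-06 s.
BDP = R × t_prop = 100000000 × 4.15e-06 = 415 bits.
In bytes: 415/8 = 51.88 bytes.

51.88 bytes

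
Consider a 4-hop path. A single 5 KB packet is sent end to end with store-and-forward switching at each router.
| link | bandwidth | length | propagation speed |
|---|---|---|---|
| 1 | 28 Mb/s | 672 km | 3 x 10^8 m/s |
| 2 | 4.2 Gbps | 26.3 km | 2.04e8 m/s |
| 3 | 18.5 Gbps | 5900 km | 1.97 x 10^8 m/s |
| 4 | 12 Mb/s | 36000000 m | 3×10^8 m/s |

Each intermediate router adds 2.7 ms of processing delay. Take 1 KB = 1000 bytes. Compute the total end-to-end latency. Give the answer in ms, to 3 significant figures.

L = 40000 bits.
Transmission delays (L/R per hop): 1.42857, 0.00952381, 0.00216216, 3.33333 ms; sum = 4.77359 ms.
Propagation delays (d/s per hop): 2.24, 0.128922, 29.9492, 120 ms; sum = 152.318 ms.
Processing at 3 router(s): 3 × 2.7 ms = 8.1 ms.
End-to-end = 165 ms.

165 ms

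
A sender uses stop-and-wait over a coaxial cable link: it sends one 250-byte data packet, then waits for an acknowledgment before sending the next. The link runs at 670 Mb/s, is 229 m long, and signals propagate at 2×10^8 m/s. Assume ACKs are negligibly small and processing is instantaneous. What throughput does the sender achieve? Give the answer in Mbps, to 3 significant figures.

379 Mbps

t_tx = L/R = 2000/670000000 = 2.98507e-06 s.
t_prop = 229/200000000 = 1.145e-06 s; RTT = 2.29e-06 s.
Cycle = t_tx + RTT = 5.27507e-06 s.
Throughput = L / cycle = 2000 / 5.27507e-06 = 379 Mbps.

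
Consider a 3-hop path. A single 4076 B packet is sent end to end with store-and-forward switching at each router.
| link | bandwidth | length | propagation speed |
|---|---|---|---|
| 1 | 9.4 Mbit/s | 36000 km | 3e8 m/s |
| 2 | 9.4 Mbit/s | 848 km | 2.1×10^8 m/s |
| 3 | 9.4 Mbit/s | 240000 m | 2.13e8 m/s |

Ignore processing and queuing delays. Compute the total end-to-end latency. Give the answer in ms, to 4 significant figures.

135.6 ms

L = 4076 × 8 = 32608 bits.
Transmission delay per hop = L/R = 32608/9400000 = 3.46894 ms; 3 hops → 10.4068 ms.
Propagation delays (d/s per hop): 120, 4.0381, 1.12676 ms; sum = 125.165 ms.
End-to-end = 135.6 ms.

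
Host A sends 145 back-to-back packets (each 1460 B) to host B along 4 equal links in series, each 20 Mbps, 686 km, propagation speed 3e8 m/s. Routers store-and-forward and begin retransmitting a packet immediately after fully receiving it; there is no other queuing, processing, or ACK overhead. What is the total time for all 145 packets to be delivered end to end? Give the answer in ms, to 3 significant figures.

95.6 ms

Per-hop transmission t_tx = L/R = 11680/20000000 = 0.584 ms.
Per-hop propagation t_prop = 686000/300000000 = 2.28667 ms.
Pipeline fill: first packet needs 4·t_tx to clear all hops; remaining 144 packets each add one t_tx.
Total = (4+145-1)·t_tx + 4·t_prop = 148·0.584 + 4·2.28667 = 95.6 ms.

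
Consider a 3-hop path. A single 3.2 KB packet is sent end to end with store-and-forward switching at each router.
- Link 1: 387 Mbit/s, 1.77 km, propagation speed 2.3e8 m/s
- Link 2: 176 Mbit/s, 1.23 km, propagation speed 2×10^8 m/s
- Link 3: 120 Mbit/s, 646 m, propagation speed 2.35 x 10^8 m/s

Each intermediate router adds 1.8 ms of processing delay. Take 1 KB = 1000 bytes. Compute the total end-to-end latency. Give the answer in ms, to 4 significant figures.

L = 25600 bits.
Transmission delays (L/R per hop): 0.0661499, 0.145455, 0.213333 ms; sum = 0.424938 ms.
Propagation delays (d/s per hop): 0.00769565, 0.00615, 0.00274894 ms; sum = 0.0165946 ms.
Processing at 2 router(s): 2 × 1.8 ms = 3.6 ms.
End-to-end = 4.042 ms.

4.042 ms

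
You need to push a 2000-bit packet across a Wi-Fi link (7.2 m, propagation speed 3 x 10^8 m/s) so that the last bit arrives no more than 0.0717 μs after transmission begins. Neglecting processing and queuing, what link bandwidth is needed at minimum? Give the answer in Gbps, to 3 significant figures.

41.9 Gbps

Propagation delay = 7.2 / 300000000 = 0.024 μs.
Transmission budget = 0.0717 − 0.024 = 0.0477 μs.
R ≥ L / t_tx = 2000 bits / 4.77e-08 s = 41.9 Gbps.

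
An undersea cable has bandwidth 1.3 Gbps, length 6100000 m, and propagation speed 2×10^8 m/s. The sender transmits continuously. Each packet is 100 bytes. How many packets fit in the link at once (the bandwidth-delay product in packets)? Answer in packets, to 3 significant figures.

Propagation delay = 6100000 / 200000000 = 0.0305 s.
BDP = R × t_prop = 1300000000 × 0.0305 = 39650000 bits.
In packets of 800 bits: 49600 packets.

49600 packets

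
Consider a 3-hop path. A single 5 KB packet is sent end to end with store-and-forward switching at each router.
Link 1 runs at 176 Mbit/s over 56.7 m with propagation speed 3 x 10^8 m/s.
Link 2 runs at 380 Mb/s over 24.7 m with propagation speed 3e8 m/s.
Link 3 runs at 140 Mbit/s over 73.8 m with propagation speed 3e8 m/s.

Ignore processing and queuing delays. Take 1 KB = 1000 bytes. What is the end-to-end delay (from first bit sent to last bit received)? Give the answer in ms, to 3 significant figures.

L = 40000 bits.
Transmission delays (L/R per hop): 0.227273, 0.105263, 0.285714 ms; sum = 0.61825 ms.
Propagation delays (d/s per hop): 0.000189, 8.23333e-05, 0.000246 ms; sum = 0.000517333 ms.
End-to-end = 0.619 ms.

0.619 ms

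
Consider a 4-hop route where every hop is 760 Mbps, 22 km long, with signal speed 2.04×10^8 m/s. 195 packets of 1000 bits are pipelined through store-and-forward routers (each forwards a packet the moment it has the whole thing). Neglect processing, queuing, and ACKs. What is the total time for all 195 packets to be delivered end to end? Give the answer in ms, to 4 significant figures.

Per-hop transmission t_tx = L/R = 1000/760000000 = 0.00131579 ms.
Per-hop propagation t_prop = 22000/204000000 = 0.107843 ms.
Pipeline fill: first packet needs 4·t_tx to clear all hops; remaining 194 packets each add one t_tx.
Total = (4+195-1)·t_tx + 4·t_prop = 198·0.00131579 + 4·0.107843 = 0.6919 ms.

0.6919 ms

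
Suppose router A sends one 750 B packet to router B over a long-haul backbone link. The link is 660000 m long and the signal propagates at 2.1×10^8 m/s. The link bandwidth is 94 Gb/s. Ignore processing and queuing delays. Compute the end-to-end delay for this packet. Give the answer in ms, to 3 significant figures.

3.14 ms

L = 750 × 8 = 6000 bits.
Transmission delay = L/R = 6000 / 94000000000 = 6.38298e-05 ms.
Propagation delay = d/s = 660000 m / 210000000 m/s = 3.14286 ms.
Total = 3.14 ms.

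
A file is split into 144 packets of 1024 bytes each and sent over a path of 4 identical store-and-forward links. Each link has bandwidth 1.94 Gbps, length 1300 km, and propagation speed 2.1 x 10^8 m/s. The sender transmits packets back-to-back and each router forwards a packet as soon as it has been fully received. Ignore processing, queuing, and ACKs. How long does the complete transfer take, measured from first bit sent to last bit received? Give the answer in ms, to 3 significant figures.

25.4 ms

Per-hop transmission t_tx = L/R = 8192/1940000000 = 0.00422268 ms.
Per-hop propagation t_prop = 1300000/210000000 = 6.19048 ms.
Pipeline fill: first packet needs 4·t_tx to clear all hops; remaining 143 packets each add one t_tx.
Total = (4+144-1)·t_tx + 4·t_prop = 147·0.00422268 + 4·6.19048 = 25.4 ms.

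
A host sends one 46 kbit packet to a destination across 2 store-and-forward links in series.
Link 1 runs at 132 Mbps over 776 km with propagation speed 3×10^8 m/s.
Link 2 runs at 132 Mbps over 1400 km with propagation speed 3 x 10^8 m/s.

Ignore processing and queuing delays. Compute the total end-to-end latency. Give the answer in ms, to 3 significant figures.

L = 46000 bits.
Transmission delay per hop = L/R = 46000/132000000 = 0.348485 ms; 2 hops → 0.69697 ms.
Propagation delays (d/s per hop): 2.58667, 4.66667 ms; sum = 7.25333 ms.
End-to-end = 7.95 ms.

7.95 ms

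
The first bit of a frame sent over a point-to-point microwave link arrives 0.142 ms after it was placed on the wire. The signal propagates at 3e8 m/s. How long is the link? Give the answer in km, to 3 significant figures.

42.6 km

d = s × t_prop = 300000000 × 0.000142 = 42.6 km.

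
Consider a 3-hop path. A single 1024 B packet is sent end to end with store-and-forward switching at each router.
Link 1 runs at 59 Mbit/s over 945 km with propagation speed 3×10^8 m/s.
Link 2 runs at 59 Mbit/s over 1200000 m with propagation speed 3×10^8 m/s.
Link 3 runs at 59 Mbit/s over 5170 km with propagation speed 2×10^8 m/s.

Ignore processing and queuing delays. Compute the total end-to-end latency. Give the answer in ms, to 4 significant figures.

33.42 ms

L = 1024 × 8 = 8192 bits.
Transmission delay per hop = L/R = 8192/59000000 = 0.138847 ms; 3 hops → 0.416542 ms.
Propagation delays (d/s per hop): 3.15, 4, 25.85 ms; sum = 33 ms.
End-to-end = 33.42 ms.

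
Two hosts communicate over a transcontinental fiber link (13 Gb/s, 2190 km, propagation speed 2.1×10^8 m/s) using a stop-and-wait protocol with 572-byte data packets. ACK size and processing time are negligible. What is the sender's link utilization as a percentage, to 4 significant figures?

0.001688 %

t_tx = L/R = 4576/13000000000 = 3.52e-07 s.
t_prop = 2190000/210000000 = 0.0104286 s; RTT = 0.0208571 s.
Cycle = t_tx + RTT = 0.0208575 s.
Utilization = t_tx / cycle = 3.52e-07/0.0208575 = 0.001688 %.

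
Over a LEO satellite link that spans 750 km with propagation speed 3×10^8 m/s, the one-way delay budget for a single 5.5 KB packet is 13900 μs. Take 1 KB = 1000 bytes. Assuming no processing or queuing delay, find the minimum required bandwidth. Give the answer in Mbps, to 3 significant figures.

L = 44000 bits.
Propagation delay = 750000 / 300000000 = 2500 μs.
Transmission budget = 13900 − 2500 = 11400 μs.
R ≥ L / t_tx = 44000 bits / 0.0114 s = 3.86 Mbps.

3.86 Mbps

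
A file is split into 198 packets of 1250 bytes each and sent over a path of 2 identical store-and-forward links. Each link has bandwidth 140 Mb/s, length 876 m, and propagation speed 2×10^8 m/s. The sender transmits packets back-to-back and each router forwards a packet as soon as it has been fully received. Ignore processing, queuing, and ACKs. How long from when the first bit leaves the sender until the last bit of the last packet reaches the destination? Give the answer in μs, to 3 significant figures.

14200 μs

Per-hop transmission t_tx = L/R = 10000/140000000 = 71.4286 μs.
Per-hop propagation t_prop = 876/200000000 = 4.38 μs.
Pipeline fill: first packet needs 2·t_tx to clear all hops; remaining 197 packets each add one t_tx.
Total = (2+198-1)·t_tx + 2·t_prop = 199·71.4286 + 2·4.38 = 14200 μs.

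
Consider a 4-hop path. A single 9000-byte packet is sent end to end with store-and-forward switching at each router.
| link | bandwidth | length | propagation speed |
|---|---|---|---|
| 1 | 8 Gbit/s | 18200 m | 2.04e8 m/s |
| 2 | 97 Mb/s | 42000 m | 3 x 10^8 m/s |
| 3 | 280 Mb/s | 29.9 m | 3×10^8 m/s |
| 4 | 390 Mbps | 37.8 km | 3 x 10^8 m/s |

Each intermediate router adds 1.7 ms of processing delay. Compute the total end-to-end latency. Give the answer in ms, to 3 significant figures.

L = 9000 × 8 = 72000 bits.
Transmission delays (L/R per hop): 0.009, 0.742268, 0.257143, 0.184615 ms; sum = 1.19303 ms.
Propagation delays (d/s per hop): 0.0892157, 0.14, 9.96667e-05, 0.126 ms; sum = 0.355315 ms.
Processing at 3 router(s): 3 × 1.7 ms = 5.1 ms.
End-to-end = 6.65 ms.

6.65 ms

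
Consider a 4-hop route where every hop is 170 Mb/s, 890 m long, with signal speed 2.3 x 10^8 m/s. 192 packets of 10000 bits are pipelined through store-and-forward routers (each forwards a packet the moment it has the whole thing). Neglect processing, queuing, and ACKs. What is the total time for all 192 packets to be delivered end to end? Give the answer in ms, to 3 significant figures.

11.5 ms

Per-hop transmission t_tx = L/R = 10000/170000000 = 0.0588235 ms.
Per-hop propagation t_prop = 890/2.3e+08 = 0.00386957 ms.
Pipeline fill: first packet needs 4·t_tx to clear all hops; remaining 191 packets each add one t_tx.
Total = (4+192-1)·t_tx + 4·t_prop = 195·0.0588235 + 4·0.00386957 = 11.5 ms.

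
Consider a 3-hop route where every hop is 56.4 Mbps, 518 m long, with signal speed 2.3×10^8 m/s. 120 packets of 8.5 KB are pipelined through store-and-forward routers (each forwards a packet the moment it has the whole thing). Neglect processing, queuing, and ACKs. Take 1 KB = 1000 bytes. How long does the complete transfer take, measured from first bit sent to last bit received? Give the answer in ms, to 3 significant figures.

Per-hop transmission t_tx = L/R = 68000/56400000 = 1.20567 ms.
Per-hop propagation t_prop = 518/2.3e+08 = 0.00225217 ms.
Pipeline fill: first packet needs 3·t_tx to clear all hops; remaining 119 packets each add one t_tx.
Total = (3+120-1)·t_tx + 3·t_prop = 122·1.20567 + 3·0.00225217 = 147 ms.

147 ms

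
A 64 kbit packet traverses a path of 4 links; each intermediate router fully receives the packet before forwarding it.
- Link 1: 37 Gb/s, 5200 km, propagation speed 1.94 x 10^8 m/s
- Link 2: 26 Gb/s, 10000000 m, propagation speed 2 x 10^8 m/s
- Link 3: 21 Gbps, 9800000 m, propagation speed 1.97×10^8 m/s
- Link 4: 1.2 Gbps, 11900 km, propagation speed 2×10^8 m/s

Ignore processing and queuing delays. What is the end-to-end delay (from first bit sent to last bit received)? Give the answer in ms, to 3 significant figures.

186 ms

L = 64000 bits.
Transmission delays (L/R per hop): 0.00172973, 0.00246154, 0.00304762, 0.0533333 ms; sum = 0.0605722 ms.
Propagation delays (d/s per hop): 26.8041, 50, 49.7462, 59.5 ms; sum = 186.05 ms.
End-to-end = 186 ms.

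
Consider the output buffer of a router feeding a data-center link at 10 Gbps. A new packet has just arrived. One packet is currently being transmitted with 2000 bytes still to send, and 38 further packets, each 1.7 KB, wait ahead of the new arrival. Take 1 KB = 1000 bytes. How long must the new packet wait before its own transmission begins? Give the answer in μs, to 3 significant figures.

Each queued packet: L/R = 13600/10000000000 = 1.36 μs.
38 queued → 51.68 μs.
Plus remaining 16000 bits of current packet: 1.6 μs.
Queuing delay = 53.3 μs.

53.3 μs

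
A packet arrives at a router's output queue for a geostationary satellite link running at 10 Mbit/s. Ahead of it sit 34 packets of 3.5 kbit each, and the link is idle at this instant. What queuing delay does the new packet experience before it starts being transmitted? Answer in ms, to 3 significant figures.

Each queued packet: L/R = 3500/10000000 = 0.35 ms.
34 queued → 11.9 ms.
Queuing delay = 11.9 ms.

11.9 ms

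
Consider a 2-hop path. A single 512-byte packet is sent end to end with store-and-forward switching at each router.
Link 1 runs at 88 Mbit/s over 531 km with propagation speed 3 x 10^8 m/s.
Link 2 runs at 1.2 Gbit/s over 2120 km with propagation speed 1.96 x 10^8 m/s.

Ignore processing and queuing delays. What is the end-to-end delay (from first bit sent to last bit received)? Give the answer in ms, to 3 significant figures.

L = 512 × 8 = 4096 bits.
Transmission delays (L/R per hop): 0.0465455, 0.00341333 ms; sum = 0.0499588 ms.
Propagation delays (d/s per hop): 1.77, 10.8163 ms; sum = 12.5863 ms.
End-to-end = 12.6 ms.

12.6 ms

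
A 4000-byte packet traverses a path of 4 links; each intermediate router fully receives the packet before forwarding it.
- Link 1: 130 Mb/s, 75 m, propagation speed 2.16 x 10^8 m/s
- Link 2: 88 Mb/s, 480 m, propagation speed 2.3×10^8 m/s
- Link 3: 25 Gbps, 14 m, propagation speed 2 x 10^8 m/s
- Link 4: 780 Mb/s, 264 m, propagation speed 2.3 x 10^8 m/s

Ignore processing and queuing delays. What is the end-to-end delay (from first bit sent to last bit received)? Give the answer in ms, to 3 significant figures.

L = 4000 × 8 = 32000 bits.
Transmission delays (L/R per hop): 0.246154, 0.363636, 0.00128, 0.0410256 ms; sum = 0.652096 ms.
Propagation delays (d/s per hop): 0.000347222, 0.00208696, 7e-05, 0.00114783 ms; sum = 0.003652 ms.
End-to-end = 0.656 ms.

0.656 ms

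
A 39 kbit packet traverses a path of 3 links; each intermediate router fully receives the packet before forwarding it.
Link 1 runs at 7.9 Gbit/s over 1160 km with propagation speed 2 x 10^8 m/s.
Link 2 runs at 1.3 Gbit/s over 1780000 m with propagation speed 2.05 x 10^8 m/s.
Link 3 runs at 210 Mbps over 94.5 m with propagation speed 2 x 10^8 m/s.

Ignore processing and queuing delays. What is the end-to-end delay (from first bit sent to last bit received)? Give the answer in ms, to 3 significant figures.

L = 39000 bits.
Transmission delays (L/R per hop): 0.00493671, 0.03, 0.185714 ms; sum = 0.220651 ms.
Propagation delays (d/s per hop): 5.8, 8.68293, 0.0004725 ms; sum = 14.4834 ms.
End-to-end = 14.7 ms.

14.7 ms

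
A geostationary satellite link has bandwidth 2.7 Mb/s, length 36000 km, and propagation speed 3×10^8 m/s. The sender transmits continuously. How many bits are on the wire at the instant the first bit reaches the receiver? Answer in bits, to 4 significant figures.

Propagation delay = 36000000 / 300000000 = 0.12 s.
BDP = R × t_prop = 2700000 × 0.12 = 324000 bits.

324000 bits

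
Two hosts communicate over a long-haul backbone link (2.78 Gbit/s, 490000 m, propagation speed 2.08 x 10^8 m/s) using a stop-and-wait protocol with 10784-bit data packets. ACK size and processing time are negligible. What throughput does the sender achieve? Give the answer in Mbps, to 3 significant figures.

2.29 Mbps

t_tx = L/R = 10784/2780000000 = 3.87914e-06 s.
t_prop = 490000/208000000 = 0.00235577 s; RTT = 0.00471154 s.
Cycle = t_tx + RTT = 0.00471542 s.
Throughput = L / cycle = 10784 / 0.00471542 = 2.29 Mbps.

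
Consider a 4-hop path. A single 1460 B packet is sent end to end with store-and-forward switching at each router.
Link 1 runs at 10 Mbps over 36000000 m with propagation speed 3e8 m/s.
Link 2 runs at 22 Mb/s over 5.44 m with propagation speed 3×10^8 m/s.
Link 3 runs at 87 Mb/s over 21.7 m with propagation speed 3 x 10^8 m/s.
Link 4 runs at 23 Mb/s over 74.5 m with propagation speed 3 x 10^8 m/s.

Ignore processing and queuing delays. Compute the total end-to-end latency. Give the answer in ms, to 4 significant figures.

L = 1460 × 8 = 11680 bits.
Transmission delays (L/R per hop): 1.168, 0.530909, 0.134253, 0.507826 ms; sum = 2.34099 ms.
Propagation delays (d/s per hop): 120, 1.81333e-05, 7.23333e-05, 0.000248333 ms; sum = 120 ms.
End-to-end = 122.3 ms.

122.3 ms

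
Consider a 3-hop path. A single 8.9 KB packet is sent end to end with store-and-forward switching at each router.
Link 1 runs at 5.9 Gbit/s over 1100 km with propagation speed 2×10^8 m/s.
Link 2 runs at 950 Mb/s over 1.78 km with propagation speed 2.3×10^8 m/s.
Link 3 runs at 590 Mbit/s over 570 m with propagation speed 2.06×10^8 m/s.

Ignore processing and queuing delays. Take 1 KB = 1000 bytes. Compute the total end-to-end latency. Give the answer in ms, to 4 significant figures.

5.718 ms

L = 71200 bits.
Transmission delays (L/R per hop): 0.0120678, 0.0749474, 0.120678 ms; sum = 0.207693 ms.
Propagation delays (d/s per hop): 5.5, 0.00773913, 0.00276699 ms; sum = 5.51051 ms.
End-to-end = 5.718 ms.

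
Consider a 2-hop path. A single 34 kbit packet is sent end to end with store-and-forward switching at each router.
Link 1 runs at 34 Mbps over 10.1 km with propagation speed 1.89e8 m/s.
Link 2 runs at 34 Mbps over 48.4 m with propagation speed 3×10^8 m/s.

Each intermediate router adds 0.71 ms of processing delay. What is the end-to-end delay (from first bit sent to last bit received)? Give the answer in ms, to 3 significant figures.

L = 34000 bits.
Transmission delay per hop = L/R = 34000/34000000 = 1 ms; 2 hops → 2 ms.
Propagation delays (d/s per hop): 0.0534392, 0.000161333 ms; sum = 0.0536005 ms.
Processing at 1 router(s): 1 × 0.71 ms = 0.71 ms.
End-to-end = 2.76 ms.

2.76 ms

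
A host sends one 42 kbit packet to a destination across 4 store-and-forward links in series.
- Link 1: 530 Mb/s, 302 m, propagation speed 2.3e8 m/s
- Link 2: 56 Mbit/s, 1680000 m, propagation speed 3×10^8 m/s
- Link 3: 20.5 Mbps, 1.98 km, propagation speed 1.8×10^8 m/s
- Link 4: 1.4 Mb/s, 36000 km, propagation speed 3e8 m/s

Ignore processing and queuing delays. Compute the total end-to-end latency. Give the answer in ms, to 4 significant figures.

L = 42000 bits.
Transmission delays (L/R per hop): 0.0792453, 0.75, 2.04878, 30 ms; sum = 32.878 ms.
Propagation delays (d/s per hop): 0.00131304, 5.6, 0.011, 120 ms; sum = 125.612 ms.
End-to-end = 158.5 ms.

158.5 ms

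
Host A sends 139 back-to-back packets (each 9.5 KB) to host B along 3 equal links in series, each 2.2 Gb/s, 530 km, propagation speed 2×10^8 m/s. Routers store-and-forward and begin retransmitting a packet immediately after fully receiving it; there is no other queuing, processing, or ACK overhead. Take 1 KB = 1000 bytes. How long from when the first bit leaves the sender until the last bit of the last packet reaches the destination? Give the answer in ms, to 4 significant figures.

Per-hop transmission t_tx = L/R = 76000/2200000000 = 0.0345455 ms.
Per-hop propagation t_prop = 530000/200000000 = 2.65 ms.
Pipeline fill: first packet needs 3·t_tx to clear all hops; remaining 138 packets each add one t_tx.
Total = (3+139-1)·t_tx + 3·t_prop = 141·0.0345455 + 3·2.65 = 12.82 ms.

12.82 ms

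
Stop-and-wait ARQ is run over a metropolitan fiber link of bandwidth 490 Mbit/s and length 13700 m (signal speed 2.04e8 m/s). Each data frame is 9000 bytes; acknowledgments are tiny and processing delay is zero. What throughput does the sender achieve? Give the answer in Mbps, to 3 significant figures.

t_tx = L/R = 72000/490000000 = 0.000146939 s.
t_prop = 13700/204000000 = 6.71569e-05 s; RTT = 0.000134314 s.
Cycle = t_tx + RTT = 0.000281253 s.
Throughput = L / cycle = 72000 / 0.000281253 = 256 Mbps.

256 Mbps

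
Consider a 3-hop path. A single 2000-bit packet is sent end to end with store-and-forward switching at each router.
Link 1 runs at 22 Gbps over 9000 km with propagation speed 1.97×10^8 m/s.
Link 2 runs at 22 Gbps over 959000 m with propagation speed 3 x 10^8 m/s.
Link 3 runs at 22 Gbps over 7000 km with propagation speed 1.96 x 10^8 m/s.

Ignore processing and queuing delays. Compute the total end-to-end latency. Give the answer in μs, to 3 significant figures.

Transmission delay per hop = L/R = 2000/22000000000 = 0.0909091 μs; 3 hops → 0.272727 μs.
Propagation delays (d/s per hop): 45685.3, 3196.67, 35714.3 μs; sum = 84596.2 μs.
End-to-end = 84600 μs.

84600 μs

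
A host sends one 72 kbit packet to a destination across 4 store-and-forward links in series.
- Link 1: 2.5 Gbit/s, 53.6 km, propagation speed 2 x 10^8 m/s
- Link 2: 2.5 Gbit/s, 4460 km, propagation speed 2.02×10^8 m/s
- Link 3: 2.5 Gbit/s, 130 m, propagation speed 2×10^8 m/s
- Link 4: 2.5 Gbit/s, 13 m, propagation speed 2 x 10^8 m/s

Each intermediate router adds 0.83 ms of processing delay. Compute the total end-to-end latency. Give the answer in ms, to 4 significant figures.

24.95 ms

L = 72000 bits.
Transmission delay per hop = L/R = 72000/2500000000 = 0.0288 ms; 4 hops → 0.1152 ms.
Propagation delays (d/s per hop): 0.268, 22.0792, 0.00065, 6.5e-05 ms; sum = 22.3479 ms.
Processing at 3 router(s): 3 × 0.83 ms = 2.49 ms.
End-to-end = 24.95 ms.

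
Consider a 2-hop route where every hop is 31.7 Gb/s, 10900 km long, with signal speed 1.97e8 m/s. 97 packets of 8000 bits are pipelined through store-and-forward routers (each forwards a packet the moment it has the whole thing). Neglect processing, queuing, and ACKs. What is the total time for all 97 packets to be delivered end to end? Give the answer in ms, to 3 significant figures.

111 ms

Per-hop transmission t_tx = L/R = 8000/31700000000 = 0.000252366 ms.
Per-hop propagation t_prop = 10900000/197000000 = 55.3299 ms.
Pipeline fill: first packet needs 2·t_tx to clear all hops; remaining 96 packets each add one t_tx.
Total = (2+97-1)·t_tx + 2·t_prop = 98·0.000252366 + 2·55.3299 = 111 ms.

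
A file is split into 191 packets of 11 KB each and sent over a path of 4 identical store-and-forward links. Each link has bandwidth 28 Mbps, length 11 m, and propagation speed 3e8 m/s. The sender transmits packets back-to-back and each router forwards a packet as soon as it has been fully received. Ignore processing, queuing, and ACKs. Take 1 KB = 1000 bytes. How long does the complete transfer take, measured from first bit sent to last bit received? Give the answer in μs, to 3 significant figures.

Per-hop transmission t_tx = L/R = 88000/28000000 = 3142.86 μs.
Per-hop propagation t_prop = 11/300000000 = 0.0366667 μs.
Pipeline fill: first packet needs 4·t_tx to clear all hops; remaining 190 packets each add one t_tx.
Total = (4+191-1)·t_tx + 4·t_prop = 194·3142.86 + 4·0.0366667 = 610000 μs.

610000 μs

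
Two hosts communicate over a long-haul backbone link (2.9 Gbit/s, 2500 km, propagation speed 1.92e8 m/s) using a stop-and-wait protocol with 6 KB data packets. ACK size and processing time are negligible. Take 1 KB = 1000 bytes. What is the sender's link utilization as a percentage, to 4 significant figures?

t_tx = L/R = 48000/2900000000 = 1.65517e-05 s.
t_prop = 2500000/192000000 = 0.0130208 s; RTT = 0.0260417 s.
Cycle = t_tx + RTT = 0.0260582 s.
Utilization = t_tx / cycle = 1.65517e-05/0.0260582 = 0.06352 %.

0.06352 %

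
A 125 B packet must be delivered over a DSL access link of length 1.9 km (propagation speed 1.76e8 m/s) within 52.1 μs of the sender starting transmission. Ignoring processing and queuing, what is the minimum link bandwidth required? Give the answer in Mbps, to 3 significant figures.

L = 1000 bits.
Propagation delay = 1900 / 176000000 = 10.7955 μs.
Transmission budget = 52.1 − 10.7955 = 41.3045 μs.
R ≥ L / t_tx = 1000 bits / 4.13045e-05 s = 24.2 Mbps.

24.2 Mbps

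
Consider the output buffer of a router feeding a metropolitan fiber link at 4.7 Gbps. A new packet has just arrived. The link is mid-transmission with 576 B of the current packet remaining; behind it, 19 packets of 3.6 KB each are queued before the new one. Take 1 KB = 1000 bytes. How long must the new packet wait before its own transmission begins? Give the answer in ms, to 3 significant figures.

0.117 ms

Each queued packet: L/R = 28800/4700000000 = 0.00612766 ms.
19 queued → 0.116426 ms.
Plus remaining 4608 bits of current packet: 0.000980426 ms.
Queuing delay = 0.117 ms.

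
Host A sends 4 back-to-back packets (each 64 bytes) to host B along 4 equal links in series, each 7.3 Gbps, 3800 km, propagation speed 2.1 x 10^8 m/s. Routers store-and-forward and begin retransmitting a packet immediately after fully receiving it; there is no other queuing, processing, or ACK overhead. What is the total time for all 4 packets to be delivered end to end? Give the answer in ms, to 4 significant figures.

Per-hop transmission t_tx = L/R = 512/7300000000 = 7.0137e-05 ms.
Per-hop propagation t_prop = 3800000/210000000 = 18.0952 ms.
Pipeline fill: first packet needs 4·t_tx to clear all hops; remaining 3 packets each add one t_tx.
Total = (4+4-1)·t_tx + 4·t_prop = 7·7.0137e-05 + 4·18.0952 = 72.38 ms.

72.38 ms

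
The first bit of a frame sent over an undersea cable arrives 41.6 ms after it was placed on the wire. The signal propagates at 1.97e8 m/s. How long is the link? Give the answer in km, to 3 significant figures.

8200 km

d = s × t_prop = 197000000 × 0.0416 = 8200 km.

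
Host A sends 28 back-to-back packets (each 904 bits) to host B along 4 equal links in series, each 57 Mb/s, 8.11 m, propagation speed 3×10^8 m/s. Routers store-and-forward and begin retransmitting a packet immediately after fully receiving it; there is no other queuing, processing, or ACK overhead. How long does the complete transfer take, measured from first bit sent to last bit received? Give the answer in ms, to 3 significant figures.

Per-hop transmission t_tx = L/R = 904/57000000 = 0.0158596 ms.
Per-hop propagation t_prop = 8.11/300000000 = 2.70333e-05 ms.
Pipeline fill: first packet needs 4·t_tx to clear all hops; remaining 27 packets each add one t_tx.
Total = (4+28-1)·t_tx + 4·t_prop = 31·0.0158596 + 4·2.70333e-05 = 0.492 ms.

0.492 ms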